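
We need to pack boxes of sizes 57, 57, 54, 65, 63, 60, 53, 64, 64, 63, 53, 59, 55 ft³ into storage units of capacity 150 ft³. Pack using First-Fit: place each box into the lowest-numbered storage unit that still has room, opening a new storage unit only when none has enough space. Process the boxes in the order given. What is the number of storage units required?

7 storage units

storage unit 1: place 57 ft³, 93 ft³ left
storage unit 1: place 57 ft³, 36 ft³ left
storage unit 2: place 54 ft³, 96 ft³ left
storage unit 2: place 65 ft³, 31 ft³ left
storage unit 3: place 63 ft³, 87 ft³ left
storage unit 3: place 60 ft³, 27 ft³ left
storage unit 4: place 53 ft³, 97 ft³ left
storage unit 4: place 64 ft³, 33 ft³ left
storage unit 5: place 64 ft³, 86 ft³ left
storage unit 5: place 63 ft³, 23 ft³ left
storage unit 6: place 53 ft³, 97 ft³ left
storage unit 6: place 59 ft³, 38 ft³ left
storage unit 7: place 55 ft³, 95 ft³ left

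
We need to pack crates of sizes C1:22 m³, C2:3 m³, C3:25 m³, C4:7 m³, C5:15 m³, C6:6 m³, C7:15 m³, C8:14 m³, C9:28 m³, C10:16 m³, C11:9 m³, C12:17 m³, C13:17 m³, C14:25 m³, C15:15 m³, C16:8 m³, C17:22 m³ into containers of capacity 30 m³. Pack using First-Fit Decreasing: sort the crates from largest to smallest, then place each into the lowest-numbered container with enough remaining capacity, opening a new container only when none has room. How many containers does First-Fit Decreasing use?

10

Sorted descending: 28, 25, 25, 22, 22, 17, 17, 16, 15, 15, 15, 14, 9, 8, 7, 6, 3.
container 1: place 28 m³, 2 m³ left
container 2: place 25 m³, 5 m³ left
container 3: place 25 m³, 5 m³ left
container 4: place 22 m³, 8 m³ left
container 5: place 22 m³, 8 m³ left
container 6: place 17 m³, 13 m³ left
container 7: place 17 m³, 13 m³ left
container 8: place 16 m³, 14 m³ left
container 9: place 15 m³, 15 m³ left
container 9: place 15 m³, 0 m³ left
container 10: place 15 m³, 15 m³ left
container 8: place 14 m³, 0 m³ left
container 6: place 9 m³, 4 m³ left
container 4: place 8 m³, 0 m³ left
container 5: place 7 m³, 1 m³ left
container 7: place 6 m³, 7 m³ left
container 2: place 3 m³, 2 m³ left
Final containers: [28] [25,3] [25] [22,8] [22,7] [17,9] [17,6] [16,14] [15,15] [15].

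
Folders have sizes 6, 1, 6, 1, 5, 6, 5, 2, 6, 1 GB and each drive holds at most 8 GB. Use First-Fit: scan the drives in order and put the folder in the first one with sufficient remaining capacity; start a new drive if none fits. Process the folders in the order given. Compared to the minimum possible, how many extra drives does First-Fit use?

0

First-Fit: [6,1,1] [6,2] [5,1] [6] [5] [6] → 6 drives.
6 folders exceed 4 GB (half the capacity), and no two of those can share a drive, so at least 6 drives are needed.
So 6 is already optimal.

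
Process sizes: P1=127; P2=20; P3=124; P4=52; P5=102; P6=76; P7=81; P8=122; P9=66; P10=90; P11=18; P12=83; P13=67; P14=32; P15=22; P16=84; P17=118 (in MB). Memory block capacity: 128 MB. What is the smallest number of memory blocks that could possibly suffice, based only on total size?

Total size = 127 + 20 + 124 + 52 + 102 + 76 + 81 + 122 + 66 + 90 + 18 + 83 + 67 + 32 + 22 + 84 + 118 = 1284 MB.
⌈1284 / 128⌉ = 11.

11 memory blocks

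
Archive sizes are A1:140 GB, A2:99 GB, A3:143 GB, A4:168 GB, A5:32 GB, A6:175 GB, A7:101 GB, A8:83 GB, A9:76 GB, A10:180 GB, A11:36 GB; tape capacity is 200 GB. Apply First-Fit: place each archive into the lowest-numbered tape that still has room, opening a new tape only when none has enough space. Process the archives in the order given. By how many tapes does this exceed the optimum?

0

First-Fit: [140,32] [99,101] [143,36] [168] [175] [83,76] [180] → 7 tapes.
Total size 1233 GB; any packing needs at least ⌈1233/200⌉ = 7 tapes.
So 7 is already optimal.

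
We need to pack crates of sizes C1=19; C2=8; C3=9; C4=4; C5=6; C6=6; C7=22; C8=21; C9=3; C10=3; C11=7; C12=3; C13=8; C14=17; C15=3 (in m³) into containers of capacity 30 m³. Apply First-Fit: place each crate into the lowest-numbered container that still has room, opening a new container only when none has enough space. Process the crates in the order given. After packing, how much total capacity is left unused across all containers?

Put C1 (19 m³) in container 1; 11 m³ remain.
Put C2 (8 m³) in container 1; 3 m³ remain.
Put C3 (9 m³) in container 2; 21 m³ remain.
Put C4 (4 m³) in container 2; 17 m³ remain.
Put C5 (6 m³) in container 2; 11 m³ remain.
Put C6 (6 m³) in container 2; 5 m³ remain.
Put C7 (22 m³) in container 3; 8 m³ remain.
Put C8 (21 m³) in container 4; 9 m³ remain.
Put C9 (3 m³) in container 1; 0 m³ remain.
Put C10 (3 m³) in container 2; 2 m³ remain.
Put C11 (7 m³) in container 3; 1 m³ remain.
Put C12 (3 m³) in container 4; 6 m³ remain.
Put C13 (8 m³) in container 5; 22 m³ remain.
Put C14 (17 m³) in container 5; 5 m³ remain.
Put C15 (3 m³) in container 4; 3 m³ remain.
5 containers × 30 m³ = 150 m³; used 139 m³; unused 11 m³.

11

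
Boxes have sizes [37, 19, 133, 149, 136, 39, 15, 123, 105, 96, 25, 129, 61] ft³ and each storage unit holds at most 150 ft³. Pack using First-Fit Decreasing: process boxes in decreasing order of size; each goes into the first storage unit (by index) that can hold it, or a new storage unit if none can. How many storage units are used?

Sorted descending: 149, 136, 133, 129, 123, 105, 96, 61, 39, 37, 25, 19, 15.
Put 149 ft³ in storage unit 1; 1 ft³ remain.
Put 136 ft³ in storage unit 2; 14 ft³ remain.
Put 133 ft³ in storage unit 3; 17 ft³ remain.
Put 129 ft³ in storage unit 4; 21 ft³ remain.
Put 123 ft³ in storage unit 5; 27 ft³ remain.
Put 105 ft³ in storage unit 6; 45 ft³ remain.
Put 96 ft³ in storage unit 7; 54 ft³ remain.
Put 61 ft³ in storage unit 8; 89 ft³ remain.
Put 39 ft³ in storage unit 6; 6 ft³ remain.
Put 37 ft³ in storage unit 7; 17 ft³ remain.
Put 25 ft³ in storage unit 5; 2 ft³ remain.
Put 19 ft³ in storage unit 4; 2 ft³ remain.
Put 15 ft³ in storage unit 3; 2 ft³ remain.

8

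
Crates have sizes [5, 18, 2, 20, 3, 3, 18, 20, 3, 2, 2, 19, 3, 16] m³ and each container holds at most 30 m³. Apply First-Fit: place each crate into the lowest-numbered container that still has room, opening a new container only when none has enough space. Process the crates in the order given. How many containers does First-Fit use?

6 containers

Put 5 m³ in container 1; 25 m³ remain.
Put 18 m³ in container 1; 7 m³ remain.
Put 2 m³ in container 1; 5 m³ remain.
Put 20 m³ in container 2; 10 m³ remain.
Put 3 m³ in container 1; 2 m³ remain.
Put 3 m³ in container 2; 7 m³ remain.
Put 18 m³ in container 3; 12 m³ remain.
Put 20 m³ in container 4; 10 m³ remain.
Put 3 m³ in container 2; 4 m³ remain.
Put 2 m³ in container 1; 0 m³ remain.
Put 2 m³ in container 2; 2 m³ remain.
Put 19 m³ in container 5; 11 m³ remain.
Put 3 m³ in container 3; 9 m³ remain.
Put 16 m³ in container 6; 14 m³ remain.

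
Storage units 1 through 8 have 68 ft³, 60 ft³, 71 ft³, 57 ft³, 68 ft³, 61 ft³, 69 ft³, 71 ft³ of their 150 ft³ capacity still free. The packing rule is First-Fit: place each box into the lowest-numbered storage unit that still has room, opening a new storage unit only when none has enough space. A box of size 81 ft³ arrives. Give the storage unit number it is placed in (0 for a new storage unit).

No storage unit has ≥ 81 ft³ free, so a new storage unit is opened.

0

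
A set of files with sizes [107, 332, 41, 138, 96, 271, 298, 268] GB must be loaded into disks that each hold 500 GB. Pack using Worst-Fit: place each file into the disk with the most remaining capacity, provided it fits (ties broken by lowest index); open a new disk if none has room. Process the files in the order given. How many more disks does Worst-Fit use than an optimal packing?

1

Worst-Fit: [107,332,41] [138,96] [271] [298] [268] → 5 disks.
Total size 1551 GB; any packing needs at least ⌈1551/500⌉ = 4 disks.
An optimal packing achieves that bound: [332,138] [298,107,41] [271,96] [268] → 4 disks.
Excess: 5 − 4 = 1.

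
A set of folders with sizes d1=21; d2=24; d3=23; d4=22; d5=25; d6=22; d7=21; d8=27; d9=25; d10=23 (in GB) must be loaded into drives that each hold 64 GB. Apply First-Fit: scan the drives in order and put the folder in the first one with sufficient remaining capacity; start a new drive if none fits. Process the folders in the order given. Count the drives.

5

Put d1 (21 GB) in drive 1; 43 GB remain.
Put d2 (24 GB) in drive 1; 19 GB remain.
Put d3 (23 GB) in drive 2; 41 GB remain.
Put d4 (22 GB) in drive 2; 19 GB remain.
Put d5 (25 GB) in drive 3; 39 GB remain.
Put d6 (22 GB) in drive 3; 17 GB remain.
Put d7 (21 GB) in drive 4; 43 GB remain.
Put d8 (27 GB) in drive 4; 16 GB remain.
Put d9 (25 GB) in drive 5; 39 GB remain.
Put d10 (23 GB) in drive 5; 16 GB remain.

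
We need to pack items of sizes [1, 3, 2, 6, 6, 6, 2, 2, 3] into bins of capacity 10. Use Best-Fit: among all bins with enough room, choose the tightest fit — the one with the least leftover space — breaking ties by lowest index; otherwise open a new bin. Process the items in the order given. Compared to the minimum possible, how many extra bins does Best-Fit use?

Best-Fit: [1,3,2,2,2] [6,3] [6] [6] → 4 bins.
Total size 31; any packing needs at least ⌈31/10⌉ = 4 bins.
So 4 is already optimal.

0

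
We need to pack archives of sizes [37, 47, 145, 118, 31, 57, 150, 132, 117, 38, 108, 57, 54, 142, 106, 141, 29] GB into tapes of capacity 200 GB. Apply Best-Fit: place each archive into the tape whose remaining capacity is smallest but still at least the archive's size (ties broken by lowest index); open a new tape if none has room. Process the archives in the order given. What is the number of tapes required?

9 tapes

Put 37 GB in tape 1; 163 GB remain.
Put 47 GB in tape 1; 116 GB remain.
Put 145 GB in tape 2; 55 GB remain.
Put 118 GB in tape 3; 82 GB remain.
Put 31 GB in tape 2; 24 GB remain.
Put 57 GB in tape 3; 25 GB remain.
Put 150 GB in tape 4; 50 GB remain.
Put 132 GB in tape 5; 68 GB remain.
Put 117 GB in tape 6; 83 GB remain.
Put 38 GB in tape 4; 12 GB remain.
Put 108 GB in tape 1; 8 GB remain.
Put 57 GB in tape 5; 11 GB remain.
Put 54 GB in tape 6; 29 GB remain.
Put 142 GB in tape 7; 58 GB remain.
Put 106 GB in tape 8; 94 GB remain.
Put 141 GB in tape 9; 59 GB remain.
Put 29 GB in tape 6; 0 GB remain.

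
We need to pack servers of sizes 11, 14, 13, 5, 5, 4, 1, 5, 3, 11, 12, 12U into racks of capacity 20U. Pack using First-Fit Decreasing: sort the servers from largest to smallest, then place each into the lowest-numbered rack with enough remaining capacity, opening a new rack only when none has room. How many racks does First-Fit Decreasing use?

Sorted descending: 14, 13, 12, 12, 11, 11, 5, 5, 5, 4, 3, 1.
Put 14U in rack 1; 6U remain.
Put 13U in rack 2; 7U remain.
Put 12U in rack 3; 8U remain.
Put 12U in rack 4; 8U remain.
Put 11U in rack 5; 9U remain.
Put 11U in rack 6; 9U remain.
Put 5U in rack 1; 1U remain.
Put 5U in rack 2; 2U remain.
Put 5U in rack 3; 3U remain.
Put 4U in rack 4; 4U remain.
Put 3U in rack 3; 0U remain.
Put 1U in rack 1; 0U remain.

6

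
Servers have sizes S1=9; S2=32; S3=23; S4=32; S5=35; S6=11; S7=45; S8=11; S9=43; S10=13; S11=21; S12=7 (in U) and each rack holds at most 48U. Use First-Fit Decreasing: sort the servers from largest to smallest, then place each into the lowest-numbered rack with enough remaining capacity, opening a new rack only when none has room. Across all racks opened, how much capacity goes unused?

54

Sorted descending: 45, 43, 35, 32, 32, 23, 21, 13, 11, 11, 9, 7.
rack 1: place 45U, 3U left
rack 2: place 43U, 5U left
rack 3: place 35U, 13U left
rack 4: place 32U, 16U left
rack 5: place 32U, 16U left
rack 6: place 23U, 25U left
rack 6: place 21U, 4U left
rack 3: place 13U, 0U left
rack 4: place 11U, 5U left
rack 5: place 11U, 5U left
rack 7: place 9U, 39U left
rack 7: place 7U, 32U left
7 racks × 48U = 336U; used 282U; unused 54U.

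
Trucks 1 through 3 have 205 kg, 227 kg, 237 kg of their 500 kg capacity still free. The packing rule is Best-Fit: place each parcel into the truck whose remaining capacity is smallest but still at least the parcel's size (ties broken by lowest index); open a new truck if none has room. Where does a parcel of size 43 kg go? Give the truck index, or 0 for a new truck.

Trucks with room: truck 1 (205 kg), truck 2 (227 kg), truck 3 (237 kg).
Tightest fit is truck 1 with 205 kg free.

1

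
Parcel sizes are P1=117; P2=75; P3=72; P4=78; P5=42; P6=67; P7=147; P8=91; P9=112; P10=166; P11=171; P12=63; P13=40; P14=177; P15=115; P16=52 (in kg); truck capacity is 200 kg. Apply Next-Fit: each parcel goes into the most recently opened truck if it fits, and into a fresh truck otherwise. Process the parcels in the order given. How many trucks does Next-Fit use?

truck 1: place P1 (117 kg), 83 kg left
truck 1: place P2 (75 kg), 8 kg left
truck 2: place P3 (72 kg), 128 kg left
truck 2: place P4 (78 kg), 50 kg left
truck 2: place P5 (42 kg), 8 kg left
truck 3: place P6 (67 kg), 133 kg left
truck 4: place P7 (147 kg), 53 kg left
truck 5: place P8 (91 kg), 109 kg left
truck 6: place P9 (112 kg), 88 kg left
truck 7: place P10 (166 kg), 34 kg left
truck 8: place P11 (171 kg), 29 kg left
truck 9: place P12 (63 kg), 137 kg left
truck 9: place P13 (40 kg), 97 kg left
truck 10: place P14 (177 kg), 23 kg left
truck 11: place P15 (115 kg), 85 kg left
truck 11: place P16 (52 kg), 33 kg left
Final trucks: [117,75] [72,78,42] [67] [147] [91] [112] [166] [171] [63,40] [177] [115,52].

11 trucks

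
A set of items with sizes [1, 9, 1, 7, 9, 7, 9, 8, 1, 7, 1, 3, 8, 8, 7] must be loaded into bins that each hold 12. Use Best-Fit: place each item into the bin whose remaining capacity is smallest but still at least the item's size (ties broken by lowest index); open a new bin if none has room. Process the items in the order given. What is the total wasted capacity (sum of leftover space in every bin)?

34

1 → bin 1 (remaining 11)
9 → bin 1 (remaining 2)
1 → bin 1 (remaining 1)
7 → bin 2 (remaining 5)
9 → bin 3 (remaining 3)
7 → bin 4 (remaining 5)
9 → bin 5 (remaining 3)
8 → bin 6 (remaining 4)
1 → bin 1 (remaining 0)
7 → bin 7 (remaining 5)
1 → bin 3 (remaining 2)
3 → bin 5 (remaining 0)
8 → bin 8 (remaining 4)
8 → bin 9 (remaining 4)
7 → bin 10 (remaining 5)
10 bins × 12 = 120; used 86; unused 34.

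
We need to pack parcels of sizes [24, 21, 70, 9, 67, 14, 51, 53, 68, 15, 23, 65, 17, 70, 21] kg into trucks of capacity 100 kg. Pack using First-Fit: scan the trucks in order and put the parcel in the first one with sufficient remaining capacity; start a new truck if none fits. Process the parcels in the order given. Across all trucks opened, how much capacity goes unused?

212

truck 1: place 24 kg, 76 kg left
truck 1: place 21 kg, 55 kg left
truck 2: place 70 kg, 30 kg left
truck 1: place 9 kg, 46 kg left
truck 3: place 67 kg, 33 kg left
truck 1: place 14 kg, 32 kg left
truck 4: place 51 kg, 49 kg left
truck 5: place 53 kg, 47 kg left
truck 6: place 68 kg, 32 kg left
truck 1: place 15 kg, 17 kg left
truck 2: place 23 kg, 7 kg left
truck 7: place 65 kg, 35 kg left
truck 1: place 17 kg, 0 kg left
truck 8: place 70 kg, 30 kg left
truck 3: place 21 kg, 12 kg left
8 trucks × 100 kg = 800 kg; used 588 kg; unused 212 kg.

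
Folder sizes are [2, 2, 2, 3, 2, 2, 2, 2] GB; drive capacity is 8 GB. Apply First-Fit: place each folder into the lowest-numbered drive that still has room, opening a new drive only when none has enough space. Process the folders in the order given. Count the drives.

3 drives

Put 2 GB in drive 1; 6 GB remain.
Put 2 GB in drive 1; 4 GB remain.
Put 2 GB in drive 1; 2 GB remain.
Put 3 GB in drive 2; 5 GB remain.
Put 2 GB in drive 1; 0 GB remain.
Put 2 GB in drive 2; 3 GB remain.
Put 2 GB in drive 2; 1 GB remain.
Put 2 GB in drive 3; 6 GB remain.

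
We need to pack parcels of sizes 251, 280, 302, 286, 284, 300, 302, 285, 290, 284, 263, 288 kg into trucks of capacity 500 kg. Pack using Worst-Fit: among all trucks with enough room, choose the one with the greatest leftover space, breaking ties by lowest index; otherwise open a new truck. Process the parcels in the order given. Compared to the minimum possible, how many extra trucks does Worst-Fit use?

0

Worst-Fit: [251] [280] [302] [286] [284] [300] [302] [285] [290] [284] [263] [288] → 12 trucks.
12 parcels exceed 250 kg (half the capacity), and no two of those can share a truck, so at least 12 trucks are needed.
So 12 is already optimal.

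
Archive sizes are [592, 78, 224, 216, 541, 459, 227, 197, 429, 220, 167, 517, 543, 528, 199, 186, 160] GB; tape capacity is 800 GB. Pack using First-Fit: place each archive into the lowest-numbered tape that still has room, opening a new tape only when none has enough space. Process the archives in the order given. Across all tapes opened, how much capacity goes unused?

tape 1: place 592 GB, 208 GB left
tape 1: place 78 GB, 130 GB left
tape 2: place 224 GB, 576 GB left
tape 2: place 216 GB, 360 GB left
tape 3: place 541 GB, 259 GB left
tape 4: place 459 GB, 341 GB left
tape 2: place 227 GB, 133 GB left
tape 3: place 197 GB, 62 GB left
tape 5: place 429 GB, 371 GB left
tape 4: place 220 GB, 121 GB left
tape 5: place 167 GB, 204 GB left
tape 6: place 517 GB, 283 GB left
tape 7: place 543 GB, 257 GB left
tape 8: place 528 GB, 272 GB left
tape 5: place 199 GB, 5 GB left
tape 6: place 186 GB, 97 GB left
tape 7: place 160 GB, 97 GB left
8 tapes × 800 GB = 6400 GB; used 5483 GB; unused 917 GB.

917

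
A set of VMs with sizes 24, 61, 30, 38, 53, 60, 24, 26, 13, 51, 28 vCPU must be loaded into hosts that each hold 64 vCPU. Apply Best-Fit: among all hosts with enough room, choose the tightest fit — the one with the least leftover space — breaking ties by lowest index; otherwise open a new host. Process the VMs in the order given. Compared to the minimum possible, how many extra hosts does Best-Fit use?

1

Best-Fit: [24,30] [61] [38,24] [53] [60] [26,13] [51] [28] → 8 hosts.
Total size 408 vCPU; any packing needs at least ⌈408/64⌉ = 7 hosts.
An optimal packing achieves that bound: [61] [60] [53] [51,13] [38,26] [30,28] [24,24] → 7 hosts.
Excess: 8 − 7 = 1.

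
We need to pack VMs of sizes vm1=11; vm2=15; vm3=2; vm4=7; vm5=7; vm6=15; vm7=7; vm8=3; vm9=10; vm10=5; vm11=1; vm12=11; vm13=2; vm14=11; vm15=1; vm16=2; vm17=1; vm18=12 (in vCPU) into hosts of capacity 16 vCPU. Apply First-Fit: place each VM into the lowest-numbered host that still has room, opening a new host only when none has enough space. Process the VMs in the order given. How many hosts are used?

9 hosts

Put vm1 (11 vCPU) in host 1; 5 vCPU remain.
Put vm2 (15 vCPU) in host 2; 1 vCPU remain.
Put vm3 (2 vCPU) in host 1; 3 vCPU remain.
Put vm4 (7 vCPU) in host 3; 9 vCPU remain.
Put vm5 (7 vCPU) in host 3; 2 vCPU remain.
Put vm6 (15 vCPU) in host 4; 1 vCPU remain.
Put vm7 (7 vCPU) in host 5; 9 vCPU remain.
Put vm8 (3 vCPU) in host 1; 0 vCPU remain.
Put vm9 (10 vCPU) in host 6; 6 vCPU remain.
Put vm10 (5 vCPU) in host 5; 4 vCPU remain.
Put vm11 (1 vCPU) in host 2; 0 vCPU remain.
Put vm12 (11 vCPU) in host 7; 5 vCPU remain.
Put vm13 (2 vCPU) in host 3; 0 vCPU remain.
Put vm14 (11 vCPU) in host 8; 5 vCPU remain.
Put vm15 (1 vCPU) in host 4; 0 vCPU remain.
Put vm16 (2 vCPU) in host 5; 2 vCPU remain.
Put vm17 (1 vCPU) in host 5; 1 vCPU remain.
Put vm18 (12 vCPU) in host 9; 4 vCPU remain.
Final hosts: [11,2,3] [15,1] [7,7,2] [15,1] [7,5,2,1] [10] [11] [11] [12].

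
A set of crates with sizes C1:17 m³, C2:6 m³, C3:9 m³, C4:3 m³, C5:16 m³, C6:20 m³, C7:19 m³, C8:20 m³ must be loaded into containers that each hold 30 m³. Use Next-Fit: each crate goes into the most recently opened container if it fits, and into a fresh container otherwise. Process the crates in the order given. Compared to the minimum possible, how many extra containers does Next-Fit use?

Next-Fit: [17,6] [9,3,16] [20] [19] [20] → 5 containers.
5 crates exceed 15 m³ (half the capacity), and no two of those can share a container, so at least 5 containers are needed.
So 5 is already optimal.

0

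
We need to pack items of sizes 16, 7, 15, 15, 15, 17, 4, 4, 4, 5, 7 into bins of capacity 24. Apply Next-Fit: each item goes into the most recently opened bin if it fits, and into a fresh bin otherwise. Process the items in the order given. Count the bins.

6

Put 16 in bin 1; 8 remain.
Put 7 in bin 1; 1 remain.
Put 15 in bin 2; 9 remain.
Put 15 in bin 3; 9 remain.
Put 15 in bin 4; 9 remain.
Put 17 in bin 5; 7 remain.
Put 4 in bin 5; 3 remain.
Put 4 in bin 6; 20 remain.
Put 4 in bin 6; 16 remain.
Put 5 in bin 6; 11 remain.
Put 7 in bin 6; 4 remain.
Final bins: [16,7] [15] [15] [15] [17,4] [4,4,5,7].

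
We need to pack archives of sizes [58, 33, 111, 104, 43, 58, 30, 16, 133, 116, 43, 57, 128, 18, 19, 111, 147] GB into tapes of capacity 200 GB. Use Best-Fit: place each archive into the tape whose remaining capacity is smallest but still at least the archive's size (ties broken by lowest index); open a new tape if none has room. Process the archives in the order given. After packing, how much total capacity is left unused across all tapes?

175

Put 58 GB in tape 1; 142 GB remain.
Put 33 GB in tape 1; 109 GB remain.
Put 111 GB in tape 2; 89 GB remain.
Put 104 GB in tape 1; 5 GB remain.
Put 43 GB in tape 2; 46 GB remain.
Put 58 GB in tape 3; 142 GB remain.
Put 30 GB in tape 2; 16 GB remain.
Put 16 GB in tape 2; 0 GB remain.
Put 133 GB in tape 3; 9 GB remain.
Put 116 GB in tape 4; 84 GB remain.
Put 43 GB in tape 4; 41 GB remain.
Put 57 GB in tape 5; 143 GB remain.
Put 128 GB in tape 5; 15 GB remain.
Put 18 GB in tape 4; 23 GB remain.
Put 19 GB in tape 4; 4 GB remain.
Put 111 GB in tape 6; 89 GB remain.
Put 147 GB in tape 7; 53 GB remain.
7 tapes × 200 GB = 1400 GB; used 1225 GB; unused 175 GB.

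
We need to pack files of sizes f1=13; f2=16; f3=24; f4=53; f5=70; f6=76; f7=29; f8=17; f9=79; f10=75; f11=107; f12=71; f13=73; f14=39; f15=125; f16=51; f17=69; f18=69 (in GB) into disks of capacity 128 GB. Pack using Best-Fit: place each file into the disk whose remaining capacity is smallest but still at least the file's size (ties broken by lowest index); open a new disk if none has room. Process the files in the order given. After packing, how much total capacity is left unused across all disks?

disk 1: place f1 (13 GB), 115 GB left
disk 1: place f2 (16 GB), 99 GB left
disk 1: place f3 (24 GB), 75 GB left
disk 1: place f4 (53 GB), 22 GB left
disk 2: place f5 (70 GB), 58 GB left
disk 3: place f6 (76 GB), 52 GB left
disk 3: place f7 (29 GB), 23 GB left
disk 1: place f8 (17 GB), 5 GB left
disk 4: place f9 (79 GB), 49 GB left
disk 5: place f10 (75 GB), 53 GB left
disk 6: place f11 (107 GB), 21 GB left
disk 7: place f12 (71 GB), 57 GB left
disk 8: place f13 (73 GB), 55 GB left
disk 4: place f14 (39 GB), 10 GB left
disk 9: place f15 (125 GB), 3 GB left
disk 5: place f16 (51 GB), 2 GB left
disk 10: place f17 (69 GB), 59 GB left
disk 11: place f18 (69 GB), 59 GB left
11 disks × 128 GB = 1408 GB; used 1056 GB; unused 352 GB.

352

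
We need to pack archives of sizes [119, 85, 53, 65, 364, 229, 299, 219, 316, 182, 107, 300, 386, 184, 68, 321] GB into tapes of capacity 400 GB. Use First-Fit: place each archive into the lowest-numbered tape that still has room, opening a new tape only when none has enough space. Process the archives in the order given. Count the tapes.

10 tapes

Put 119 GB in tape 1; 281 GB remain.
Put 85 GB in tape 1; 196 GB remain.
Put 53 GB in tape 1; 143 GB remain.
Put 65 GB in tape 1; 78 GB remain.
Put 364 GB in tape 2; 36 GB remain.
Put 229 GB in tape 3; 171 GB remain.
Put 299 GB in tape 4; 101 GB remain.
Put 219 GB in tape 5; 181 GB remain.
Put 316 GB in tape 6; 84 GB remain.
Put 182 GB in tape 7; 218 GB remain.
Put 107 GB in tape 3; 64 GB remain.
Put 300 GB in tape 8; 100 GB remain.
Put 386 GB in tape 9; 14 GB remain.
Put 184 GB in tape 7; 34 GB remain.
Put 68 GB in tape 1; 10 GB remain.
Put 321 GB in tape 10; 79 GB remain.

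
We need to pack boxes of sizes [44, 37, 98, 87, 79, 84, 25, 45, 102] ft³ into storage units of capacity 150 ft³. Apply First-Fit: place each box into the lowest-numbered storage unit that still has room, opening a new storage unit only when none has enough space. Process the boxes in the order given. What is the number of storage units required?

6

Put 44 ft³ in storage unit 1; 106 ft³ remain.
Put 37 ft³ in storage unit 1; 69 ft³ remain.
Put 98 ft³ in storage unit 2; 52 ft³ remain.
Put 87 ft³ in storage unit 3; 63 ft³ remain.
Put 79 ft³ in storage unit 4; 71 ft³ remain.
Put 84 ft³ in storage unit 5; 66 ft³ remain.
Put 25 ft³ in storage unit 1; 44 ft³ remain.
Put 45 ft³ in storage unit 2; 7 ft³ remain.
Put 102 ft³ in storage unit 6; 48 ft³ remain.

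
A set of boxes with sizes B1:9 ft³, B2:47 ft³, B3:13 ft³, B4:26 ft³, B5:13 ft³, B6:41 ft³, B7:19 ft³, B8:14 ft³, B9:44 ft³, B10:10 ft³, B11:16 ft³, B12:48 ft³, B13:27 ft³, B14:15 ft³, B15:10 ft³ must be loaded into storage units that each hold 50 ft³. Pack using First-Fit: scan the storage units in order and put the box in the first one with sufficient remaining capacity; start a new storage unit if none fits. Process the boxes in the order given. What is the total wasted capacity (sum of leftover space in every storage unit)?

48

Put B1 (9 ft³) in storage unit 1; 41 ft³ remain.
Put B2 (47 ft³) in storage unit 2; 3 ft³ remain.
Put B3 (13 ft³) in storage unit 1; 28 ft³ remain.
Put B4 (26 ft³) in storage unit 1; 2 ft³ remain.
Put B5 (13 ft³) in storage unit 3; 37 ft³ remain.
Put B6 (41 ft³) in storage unit 4; 9 ft³ remain.
Put B7 (19 ft³) in storage unit 3; 18 ft³ remain.
Put B8 (14 ft³) in storage unit 3; 4 ft³ remain.
Put B9 (44 ft³) in storage unit 5; 6 ft³ remain.
Put B10 (10 ft³) in storage unit 6; 40 ft³ remain.
Put B11 (16 ft³) in storage unit 6; 24 ft³ remain.
Put B12 (48 ft³) in storage unit 7; 2 ft³ remain.
Put B13 (27 ft³) in storage unit 8; 23 ft³ remain.
Put B14 (15 ft³) in storage unit 6; 9 ft³ remain.
Put B15 (10 ft³) in storage unit 8; 13 ft³ remain.
8 storage units × 50 ft³ = 400 ft³; used 352 ft³; unused 48 ft³.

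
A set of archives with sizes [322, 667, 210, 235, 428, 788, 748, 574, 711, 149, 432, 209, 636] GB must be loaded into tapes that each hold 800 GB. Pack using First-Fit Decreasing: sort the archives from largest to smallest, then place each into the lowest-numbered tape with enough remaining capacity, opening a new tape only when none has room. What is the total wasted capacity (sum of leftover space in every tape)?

1091

Sorted descending: 788, 748, 711, 667, 636, 574, 432, 428, 322, 235, 210, 209, 149.
788 GB → tape 1 (remaining 12 GB)
748 GB → tape 2 (remaining 52 GB)
711 GB → tape 3 (remaining 89 GB)
667 GB → tape 4 (remaining 133 GB)
636 GB → tape 5 (remaining 164 GB)
574 GB → tape 6 (remaining 226 GB)
432 GB → tape 7 (remaining 368 GB)
428 GB → tape 8 (remaining 372 GB)
322 GB → tape 7 (remaining 46 GB)
235 GB → tape 8 (remaining 137 GB)
210 GB → tape 6 (remaining 16 GB)
209 GB → tape 9 (remaining 591 GB)
149 GB → tape 5 (remaining 15 GB)
9 tapes × 800 GB = 7200 GB; used 6109 GB; unused 1091 GB.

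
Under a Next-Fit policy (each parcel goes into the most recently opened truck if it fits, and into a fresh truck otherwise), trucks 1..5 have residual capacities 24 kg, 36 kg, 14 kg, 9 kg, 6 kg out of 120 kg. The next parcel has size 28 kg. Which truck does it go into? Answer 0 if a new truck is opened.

0

Next-Fit only looks at truck 5, which has 6 kg free.
28 kg does not fit, so a new truck is opened.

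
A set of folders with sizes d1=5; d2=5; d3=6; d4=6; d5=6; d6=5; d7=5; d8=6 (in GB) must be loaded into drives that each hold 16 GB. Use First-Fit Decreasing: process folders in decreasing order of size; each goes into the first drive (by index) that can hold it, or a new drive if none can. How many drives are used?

4

Sorted descending: 6, 6, 6, 6, 5, 5, 5, 5.
Put 6 GB in drive 1; 10 GB remain.
Put 6 GB in drive 1; 4 GB remain.
Put 6 GB in drive 2; 10 GB remain.
Put 6 GB in drive 2; 4 GB remain.
Put 5 GB in drive 3; 11 GB remain.
Put 5 GB in drive 3; 6 GB remain.
Put 5 GB in drive 3; 1 GB remain.
Put 5 GB in drive 4; 11 GB remain.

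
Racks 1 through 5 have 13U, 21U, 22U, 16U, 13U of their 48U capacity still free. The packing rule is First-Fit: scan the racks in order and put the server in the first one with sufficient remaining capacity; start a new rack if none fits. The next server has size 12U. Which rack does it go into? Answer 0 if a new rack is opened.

1

Racks with room: rack 1 (13U), rack 2 (21U), rack 3 (22U), rack 4 (16U), rack 5 (13U).
The first with room is rack 1.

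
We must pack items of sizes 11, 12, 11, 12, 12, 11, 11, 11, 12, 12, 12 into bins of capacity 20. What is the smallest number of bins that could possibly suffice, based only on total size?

7

Total size = 11 + 12 + 11 + 12 + 12 + 11 + 11 + 11 + 12 + 12 + 12 = 127.
⌈127 / 20⌉ = 7.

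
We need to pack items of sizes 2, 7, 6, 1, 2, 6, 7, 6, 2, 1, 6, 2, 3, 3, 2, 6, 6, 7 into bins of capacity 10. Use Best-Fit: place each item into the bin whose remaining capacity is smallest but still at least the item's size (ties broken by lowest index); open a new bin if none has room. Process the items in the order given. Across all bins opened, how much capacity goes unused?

15

bin 1: place 2, 8 left
bin 1: place 7, 1 left
bin 2: place 6, 4 left
bin 1: place 1, 0 left
bin 2: place 2, 2 left
bin 3: place 6, 4 left
bin 4: place 7, 3 left
bin 5: place 6, 4 left
bin 2: place 2, 0 left
bin 4: place 1, 2 left
bin 6: place 6, 4 left
bin 4: place 2, 0 left
bin 3: place 3, 1 left
bin 5: place 3, 1 left
bin 6: place 2, 2 left
bin 7: place 6, 4 left
bin 8: place 6, 4 left
bin 9: place 7, 3 left
9 bins × 10 = 90; used 75; unused 15.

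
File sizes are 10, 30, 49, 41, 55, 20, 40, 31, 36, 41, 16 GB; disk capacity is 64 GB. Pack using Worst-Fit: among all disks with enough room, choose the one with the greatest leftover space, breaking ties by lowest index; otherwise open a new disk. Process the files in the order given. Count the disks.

disk 1: place 10 GB, 54 GB left
disk 1: place 30 GB, 24 GB left
disk 2: place 49 GB, 15 GB left
disk 3: place 41 GB, 23 GB left
disk 4: place 55 GB, 9 GB left
disk 1: place 20 GB, 4 GB left
disk 5: place 40 GB, 24 GB left
disk 6: place 31 GB, 33 GB left
disk 7: place 36 GB, 28 GB left
disk 8: place 41 GB, 23 GB left
disk 6: place 16 GB, 17 GB left

8 disks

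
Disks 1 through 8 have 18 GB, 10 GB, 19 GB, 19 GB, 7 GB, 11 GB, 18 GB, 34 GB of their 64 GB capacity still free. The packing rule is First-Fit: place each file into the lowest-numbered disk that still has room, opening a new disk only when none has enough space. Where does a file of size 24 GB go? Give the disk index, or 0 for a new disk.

Disks with room: disk 8 (34 GB).
The first with room is disk 8.

8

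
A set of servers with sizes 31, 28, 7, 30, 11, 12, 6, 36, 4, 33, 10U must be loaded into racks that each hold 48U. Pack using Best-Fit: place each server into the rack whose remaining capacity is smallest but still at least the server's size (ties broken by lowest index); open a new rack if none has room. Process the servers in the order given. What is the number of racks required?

5 racks

31U → rack 1 (remaining 17U)
28U → rack 2 (remaining 20U)
7U → rack 1 (remaining 10U)
30U → rack 3 (remaining 18U)
11U → rack 3 (remaining 7U)
12U → rack 2 (remaining 8U)
6U → rack 3 (remaining 1U)
36U → rack 4 (remaining 12U)
4U → rack 2 (remaining 4U)
33U → rack 5 (remaining 15U)
10U → rack 1 (remaining 0U)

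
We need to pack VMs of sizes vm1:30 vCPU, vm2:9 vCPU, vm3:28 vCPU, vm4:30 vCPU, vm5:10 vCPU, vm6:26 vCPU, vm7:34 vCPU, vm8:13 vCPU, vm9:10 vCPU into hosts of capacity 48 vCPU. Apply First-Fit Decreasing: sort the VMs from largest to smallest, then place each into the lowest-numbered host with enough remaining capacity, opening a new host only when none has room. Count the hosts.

Sorted descending: 34, 30, 30, 28, 26, 13, 10, 10, 9.
34 vCPU → host 1 (remaining 14 vCPU)
30 vCPU → host 2 (remaining 18 vCPU)
30 vCPU → host 3 (remaining 18 vCPU)
28 vCPU → host 4 (remaining 20 vCPU)
26 vCPU → host 5 (remaining 22 vCPU)
13 vCPU → host 1 (remaining 1 vCPU)
10 vCPU → host 2 (remaining 8 vCPU)
10 vCPU → host 3 (remaining 8 vCPU)
9 vCPU → host 4 (remaining 11 vCPU)
Final hosts: [34,13] [30,10] [30,10] [28,9] [26].

5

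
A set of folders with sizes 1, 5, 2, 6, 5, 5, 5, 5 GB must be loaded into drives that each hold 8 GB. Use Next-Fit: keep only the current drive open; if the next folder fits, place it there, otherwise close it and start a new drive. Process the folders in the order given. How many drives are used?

Put 1 GB in drive 1; 7 GB remain.
Put 5 GB in drive 1; 2 GB remain.
Put 2 GB in drive 1; 0 GB remain.
Put 6 GB in drive 2; 2 GB remain.
Put 5 GB in drive 3; 3 GB remain.
Put 5 GB in drive 4; 3 GB remain.
Put 5 GB in drive 5; 3 GB remain.
Put 5 GB in drive 6; 3 GB remain.
Final drives: [1,5,2] [6] [5] [5] [5] [5].

6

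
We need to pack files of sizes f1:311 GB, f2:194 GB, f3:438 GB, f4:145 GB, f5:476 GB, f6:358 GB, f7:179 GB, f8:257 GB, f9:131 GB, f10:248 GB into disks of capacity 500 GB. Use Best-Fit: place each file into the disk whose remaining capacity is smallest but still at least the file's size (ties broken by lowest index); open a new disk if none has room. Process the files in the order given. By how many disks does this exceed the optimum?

1

Best-Fit: [311,145] [194,179] [438] [476] [358,131] [257] [248] → 7 disks.
Total size 2737 GB; any packing needs at least ⌈2737/500⌉ = 6 disks.
An optimal packing achieves that bound: [476] [438] [358,131] [311,179] [257,194] [248,145] → 6 disks.
Excess: 7 − 6 = 1.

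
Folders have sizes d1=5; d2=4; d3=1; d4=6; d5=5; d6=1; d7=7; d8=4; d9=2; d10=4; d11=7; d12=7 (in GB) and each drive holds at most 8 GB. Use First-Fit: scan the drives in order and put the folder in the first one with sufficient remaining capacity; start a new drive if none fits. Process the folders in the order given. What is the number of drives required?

drive 1: place d1 (5 GB), 3 GB left
drive 2: place d2 (4 GB), 4 GB left
drive 1: place d3 (1 GB), 2 GB left
drive 3: place d4 (6 GB), 2 GB left
drive 4: place d5 (5 GB), 3 GB left
drive 1: place d6 (1 GB), 1 GB left
drive 5: place d7 (7 GB), 1 GB left
drive 2: place d8 (4 GB), 0 GB left
drive 3: place d9 (2 GB), 0 GB left
drive 6: place d10 (4 GB), 4 GB left
drive 7: place d11 (7 GB), 1 GB left
drive 8: place d12 (7 GB), 1 GB left
Final drives: [5,1,1] [4,4] [6,2] [5] [7] [4] [7] [7].

8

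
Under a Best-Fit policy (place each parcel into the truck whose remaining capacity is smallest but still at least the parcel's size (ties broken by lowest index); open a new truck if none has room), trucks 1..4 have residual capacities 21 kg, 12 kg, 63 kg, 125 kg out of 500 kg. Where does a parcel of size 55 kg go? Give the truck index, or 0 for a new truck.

Trucks with room: truck 3 (63 kg), truck 4 (125 kg).
Tightest fit is truck 3 with 63 kg free.

3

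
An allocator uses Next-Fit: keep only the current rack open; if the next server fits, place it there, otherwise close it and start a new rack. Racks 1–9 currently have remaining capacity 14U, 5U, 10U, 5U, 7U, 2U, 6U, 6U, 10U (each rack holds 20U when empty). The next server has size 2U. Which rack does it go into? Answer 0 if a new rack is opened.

9

Next-Fit only looks at rack 9, which has 10U free.
2U fits there.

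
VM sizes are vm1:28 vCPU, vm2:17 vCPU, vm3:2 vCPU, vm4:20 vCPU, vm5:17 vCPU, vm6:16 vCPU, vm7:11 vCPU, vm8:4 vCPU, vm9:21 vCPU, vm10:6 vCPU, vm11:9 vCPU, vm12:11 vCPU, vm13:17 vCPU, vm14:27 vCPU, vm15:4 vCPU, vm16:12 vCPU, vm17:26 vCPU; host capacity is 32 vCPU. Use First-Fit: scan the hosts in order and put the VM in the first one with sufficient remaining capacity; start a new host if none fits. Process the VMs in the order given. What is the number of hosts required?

9

vm1 (28 vCPU) → host 1 (remaining 4 vCPU)
vm2 (17 vCPU) → host 2 (remaining 15 vCPU)
vm3 (2 vCPU) → host 1 (remaining 2 vCPU)
vm4 (20 vCPU) → host 3 (remaining 12 vCPU)
vm5 (17 vCPU) → host 4 (remaining 15 vCPU)
vm6 (16 vCPU) → host 5 (remaining 16 vCPU)
vm7 (11 vCPU) → host 2 (remaining 4 vCPU)
vm8 (4 vCPU) → host 2 (remaining 0 vCPU)
vm9 (21 vCPU) → host 6 (remaining 11 vCPU)
vm10 (6 vCPU) → host 3 (remaining 6 vCPU)
vm11 (9 vCPU) → host 4 (remaining 6 vCPU)
vm12 (11 vCPU) → host 5 (remaining 5 vCPU)
vm13 (17 vCPU) → host 7 (remaining 15 vCPU)
vm14 (27 vCPU) → host 8 (remaining 5 vCPU)
vm15 (4 vCPU) → host 3 (remaining 2 vCPU)
vm16 (12 vCPU) → host 7 (remaining 3 vCPU)
vm17 (26 vCPU) → host 9 (remaining 6 vCPU)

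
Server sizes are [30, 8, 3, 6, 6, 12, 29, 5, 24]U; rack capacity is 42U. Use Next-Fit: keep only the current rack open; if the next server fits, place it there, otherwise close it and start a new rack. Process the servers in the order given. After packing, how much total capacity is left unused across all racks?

45

30U → rack 1 (remaining 12U)
8U → rack 1 (remaining 4U)
3U → rack 1 (remaining 1U)
6U → rack 2 (remaining 36U)
6U → rack 2 (remaining 30U)
12U → rack 2 (remaining 18U)
29U → rack 3 (remaining 13U)
5U → rack 3 (remaining 8U)
24U → rack 4 (remaining 18U)
4 racks × 42U = 168U; used 123U; unused 45U.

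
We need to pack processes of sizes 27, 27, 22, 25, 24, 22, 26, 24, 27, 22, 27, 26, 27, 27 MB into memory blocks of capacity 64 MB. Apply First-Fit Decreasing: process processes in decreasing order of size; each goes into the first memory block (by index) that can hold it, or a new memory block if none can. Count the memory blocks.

7

Sorted descending: 27, 27, 27, 27, 27, 27, 26, 26, 25, 24, 24, 22, 22, 22.
memory block 1: place 27 MB, 37 MB left
memory block 1: place 27 MB, 10 MB left
memory block 2: place 27 MB, 37 MB left
memory block 2: place 27 MB, 10 MB left
memory block 3: place 27 MB, 37 MB left
memory block 3: place 27 MB, 10 MB left
memory block 4: place 26 MB, 38 MB left
memory block 4: place 26 MB, 12 MB left
memory block 5: place 25 MB, 39 MB left
memory block 5: place 24 MB, 15 MB left
memory block 6: place 24 MB, 40 MB left
memory block 6: place 22 MB, 18 MB left
memory block 7: place 22 MB, 42 MB left
memory block 7: place 22 MB, 20 MB left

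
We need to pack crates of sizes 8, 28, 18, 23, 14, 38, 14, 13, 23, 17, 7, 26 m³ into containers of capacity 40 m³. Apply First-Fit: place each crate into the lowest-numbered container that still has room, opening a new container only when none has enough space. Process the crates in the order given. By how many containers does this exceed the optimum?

1

First-Fit: [8,28] [18,14,7] [23,14] [38] [13,23] [17] [26] → 7 containers.
Total size 229 m³; any packing needs at least ⌈229/40⌉ = 6 containers.
An optimal packing achieves that bound: [38] [28,8] [26,14] [23,17] [23,14] [18,13,7] → 6 containers.
Excess: 7 − 6 = 1.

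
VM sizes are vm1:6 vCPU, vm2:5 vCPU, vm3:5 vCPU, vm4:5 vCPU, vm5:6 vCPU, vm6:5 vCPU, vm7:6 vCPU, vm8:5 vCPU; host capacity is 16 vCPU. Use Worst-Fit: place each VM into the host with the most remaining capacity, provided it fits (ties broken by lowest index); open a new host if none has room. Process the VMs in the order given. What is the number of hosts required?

vm1 (6 vCPU) → host 1 (remaining 10 vCPU)
vm2 (5 vCPU) → host 1 (remaining 5 vCPU)
vm3 (5 vCPU) → host 1 (remaining 0 vCPU)
vm4 (5 vCPU) → host 2 (remaining 11 vCPU)
vm5 (6 vCPU) → host 2 (remaining 5 vCPU)
vm6 (5 vCPU) → host 2 (remaining 0 vCPU)
vm7 (6 vCPU) → host 3 (remaining 10 vCPU)
vm8 (5 vCPU) → host 3 (remaining 5 vCPU)
Final hosts: [6,5,5] [5,6,5] [6,5].

3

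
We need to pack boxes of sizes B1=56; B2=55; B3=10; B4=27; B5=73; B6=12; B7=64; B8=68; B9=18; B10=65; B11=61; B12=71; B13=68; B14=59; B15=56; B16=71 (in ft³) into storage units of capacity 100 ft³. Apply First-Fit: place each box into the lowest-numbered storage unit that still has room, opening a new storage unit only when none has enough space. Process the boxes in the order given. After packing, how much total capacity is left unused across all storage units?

366

B1 (56 ft³) → storage unit 1 (remaining 44 ft³)
B2 (55 ft³) → storage unit 2 (remaining 45 ft³)
B3 (10 ft³) → storage unit 1 (remaining 34 ft³)
B4 (27 ft³) → storage unit 1 (remaining 7 ft³)
B5 (73 ft³) → storage unit 3 (remaining 27 ft³)
B6 (12 ft³) → storage unit 2 (remaining 33 ft³)
B7 (64 ft³) → storage unit 4 (remaining 36 ft³)
B8 (68 ft³) → storage unit 5 (remaining 32 ft³)
B9 (18 ft³) → storage unit 2 (remaining 15 ft³)
B10 (65 ft³) → storage unit 6 (remaining 35 ft³)
B11 (61 ft³) → storage unit 7 (remaining 39 ft³)
B12 (71 ft³) → storage unit 8 (remaining 29 ft³)
B13 (68 ft³) → storage unit 9 (remaining 32 ft³)
B14 (59 ft³) → storage unit 10 (remaining 41 ft³)
B15 (56 ft³) → storage unit 11 (remaining 44 ft³)
B16 (71 ft³) → storage unit 12 (remaining 29 ft³)
12 storage units × 100 ft³ = 1200 ft³; used 834 ft³; unused 366 ft³.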